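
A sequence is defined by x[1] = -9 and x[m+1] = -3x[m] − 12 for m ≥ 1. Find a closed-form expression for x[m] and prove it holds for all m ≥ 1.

Claim: x[m] = 2·(-3)^m − 3.

Base case: x[1] = -9, and 2·(-3)^1 − 3 = -6 − 3 = -9.
Assume x[r] = 2·(-3)^r − 3 for some r ≥ 1.
Then x[r+1] = -3x[r] − 12 = -3·(2·(-3)^r − 3) − 12 = -6·(-3)^r + 9 − 12 = 2·(-3)^{r+1} − 3.
This completes the inductive step, so x[m] = 2·(-3)^m − 3 for all m ≥ 1.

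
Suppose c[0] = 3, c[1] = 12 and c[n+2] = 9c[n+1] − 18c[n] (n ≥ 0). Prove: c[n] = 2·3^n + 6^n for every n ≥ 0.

Base cases: c[0] = 3 and 2·3^0 + 6^0 = 3; c[1] = 12 and 2·3^1 + 6^1 = 12.
Assume c[j] = 2·3^j + 6^j for all 0 ≤ j ≤ m, where m ≥ 1.
Then c[m+1] = 9c[m] − 18c[m−1] = 9·(2·3^m + 6^m) − 18·(2·3^{m−1} + 6^{m−1}) = 2·(9·3 − 18)3^{m−1} + (9·6 − 18)6^{m−1} = 18·3^{m−1} + 36·6^{m−1} = 2·3^{m+1} + 6^{m+1}.
So the formula holds for m+1, and by strong induction c[n] = 2·3^n + 6^n for all n ≥ 0.

c[n] = 2·3^n + 6^n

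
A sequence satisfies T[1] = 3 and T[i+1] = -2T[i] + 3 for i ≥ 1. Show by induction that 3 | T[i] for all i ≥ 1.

Base case: T[1] = 3 = 3·1, so 3 | T[1].
Assume 3 | T[j], so T[j] = 3t for some integer t.
Then T[j+1] = -2T[j] + 3 = -2·(3t) + 3 = 3(-2t + 1), so 3 | T[j+1].
This completes the inductive step, so 3 | T[i] for all i ≥ 1.

3 | T[i]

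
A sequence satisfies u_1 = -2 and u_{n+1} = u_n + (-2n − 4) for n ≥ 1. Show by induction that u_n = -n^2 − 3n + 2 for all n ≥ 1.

Base case: u_1 = -2, and -1^2 − 3·1 + 2 = -2.
Assume u_j = -j^2 − 3j + 2.
Then u_{j+1} = u_j + (-2j − 4) = (-j^2 − 3j + 2) + (-2j − 4) = -j^2 − 5j − 2,
and -(j+1)^2 − 3·(j+1) + 2 = -j^2 − 5j − 2.
This completes the inductive step, so u_n = -n^2 − 3n + 2 for all n ≥ 1.

u_n = -n^2 − 3n + 2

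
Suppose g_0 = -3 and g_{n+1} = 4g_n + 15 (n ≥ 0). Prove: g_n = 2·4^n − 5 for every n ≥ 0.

Base case: g_0 = -3, and 2·4^0 − 5 = 2 − 5 = -3.
Assume g_k = 2·4^k − 5 for some k ≥ 0.
Then g_{k+1} = 4g_k + 15 = 4·(2·4^k − 5) + 15 = 8·4^k − 20 + 15 = 2·4^{k+1} − 5.
So the formula holds for k+1, and by induction g_n = 2·4^n − 5 for all n ≥ 0.

g_n = 2·4^n − 5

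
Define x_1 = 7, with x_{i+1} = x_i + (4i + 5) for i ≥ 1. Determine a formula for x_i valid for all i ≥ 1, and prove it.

Claim: x_i = 2i^2 + 3i + 2.

Base case: x_1 = 7, and 2·1^2 + 3·1 + 2 = 7.
Assume x_k = 2k^2 + 3k + 2.
Then x_{k+1} = x_k + (4k + 5) = (2k^2 + 3k + 2) + (4k + 5) = 2k^2 + 7k + 7,
and 2·(k+1)^2 + 3·(k+1) + 2 = 2k^2 + 7k + 7.
This completes the inductive step, so x_i = 2i^2 + 3i + 2 for all i ≥ 1.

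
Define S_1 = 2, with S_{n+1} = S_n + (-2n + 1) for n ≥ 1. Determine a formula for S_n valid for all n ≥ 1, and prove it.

Claim: S_n = -n^2 + 2n + 1.

Base case: S_1 = 2, and -1^2 + 2·1 + 1 = 2.
Assume S_k = -k^2 + 2k + 1.
Then S_{k+1} = S_k + (-2k + 1) = (-k^2 + 2k + 1) + (-2k + 1) = -k^2 + 2,
and -(k+1)^2 + 2·(k+1) + 1 = -k^2 + 2.
This completes the inductive step, so S_n = -n^2 + 2n + 1 for all n ≥ 1.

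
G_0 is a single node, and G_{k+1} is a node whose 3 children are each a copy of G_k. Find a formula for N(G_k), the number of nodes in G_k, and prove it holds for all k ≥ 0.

Claim: N(G_k) = (3^{k+1} − 1)/2.

Base case: N(G_0) = 1, and (3^{0+1} − 1)/2 = 1.
Assume N(G_r) = (3^{r+1} − 1)/2.
Then N(G_{r+1}) = 1 + 3N(G_r) = 1 + 3·(3^{r+1} − 1)/2 = 1 + (3^{r+2} − 3)/2 = (2 + 3^{r+2} − 3)/2 = (3^{r+2} − 1)/2.
By induction, N(G_k) = (3^{k+1} − 1)/2 for all k ≥ 0.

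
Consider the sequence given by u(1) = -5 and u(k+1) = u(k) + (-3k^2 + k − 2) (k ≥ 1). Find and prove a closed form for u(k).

Claim: u(k) = -k^3 + 2k^2 − 3k − 3.

Base case: u(1) = -5, and -1^3 + 2·1^2 − 3·1 − 3 = -5.
Assume u(r) = -r^3 + 2r^2 − 3r − 3.
Then u(r+1) = u(r) + (-3r^2 + r − 2) = (-r^3 + 2r^2 − 3r − 3) + (-3r^2 + r − 2) = -r^3 − r^2 − 2r − 5,
and -(r+1)^3 + 2·(r+1)^2 − 3·(r+1) − 3 = -r^3 − r^2 − 2r − 5.
This completes the inductive step, so u(k) = -k^3 + 2k^2 − 3k − 3 for all k ≥ 1.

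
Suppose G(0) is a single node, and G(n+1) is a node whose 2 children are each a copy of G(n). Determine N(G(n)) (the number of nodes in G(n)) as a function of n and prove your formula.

Claim: N(G(n)) = 2^{n+1} − 1.

Base case: N(G(0)) = 1, and 2^{0+1} − 1 = 1.
Assume N(G(r)) = 2^{r+1} − 1.
Then N(G(r+1)) = 1 + 2N(G(r)) = 1 + 2(2^{r+1} − 1) = 2^{r+2} − 2 + 1 = 2^{r+2} − 1.
By induction, N(G(n)) = 2^{n+1} − 1 for all n ≥ 0.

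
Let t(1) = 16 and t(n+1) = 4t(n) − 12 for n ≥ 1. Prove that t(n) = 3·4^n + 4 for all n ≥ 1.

Base case: t(1) = 16, and 3·4^1 + 4 = 12 + 4 = 16.
Assume t(m) = 3·4^m + 4 for some m ≥ 1.
Then t(m+1) = 4t(m) − 12 = 4·(3·4^m + 4) − 12 = 12·4^m + 16 − 12 = 3·4^{m+1} + 4.
Hence t(n) = 3·4^n + 4 for every n ≥ 1, by induction.

t(n) = 3·4^n + 4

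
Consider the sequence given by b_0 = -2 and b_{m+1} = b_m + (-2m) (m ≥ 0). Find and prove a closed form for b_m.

Claim: b_m = -m^2 + m − 2.

Base case: b_0 = -2, and -0^2 + 0 − 2 = -2.
Assume b_j = -j^2 + j − 2.
Then b_{j+1} = b_j + (-2j) = (-j^2 + j − 2) + (-2j) = -j^2 − j − 2,
and -(j+1)^2 + (j+1) − 2 = -j^2 − j − 2.
This completes the inductive step, so b_m = -m^2 + m − 2 for all m ≥ 0.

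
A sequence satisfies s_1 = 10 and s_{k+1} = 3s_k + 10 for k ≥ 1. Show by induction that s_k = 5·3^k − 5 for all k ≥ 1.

Base case: s_1 = 10, and 5·3^1 − 5 = 15 − 5 = 10.
Assume s_j = 5·3^j − 5 for some j ≥ 1.
Then s_{j+1} = 3s_j + 10 = 3·(5·3^j − 5) + 10 = 15·3^j − 15 + 10 = 5·3^{j+1} − 5.
By induction, s_k = 5·3^k − 5 for all k ≥ 1.

s_k = 5·3^k − 5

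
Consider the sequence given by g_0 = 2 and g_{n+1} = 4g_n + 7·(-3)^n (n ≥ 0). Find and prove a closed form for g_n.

Claim: g_n = 3·4^n − (-3)^n.

Base case: g_0 = 2, and 3·4^0 − (-3)^0 = 3 − 1 = 2.
Assume g_j = 3·4^j − (-3)^j for some j ≥ 0.
Then g_{j+1} = 4g_j + 7·(-3)^j = 4·(3·4^j − (-3)^j) + 7·(-3)^j = 3·4^{j+1} − 4·(-3)^j + 7·(-3)^j = 3·4^{j+1} + 3·(-3)^j = 3·4^{j+1} − (-3)^{j+1}.
By induction, g_n = 3·4^n − (-3)^n for all n ≥ 0.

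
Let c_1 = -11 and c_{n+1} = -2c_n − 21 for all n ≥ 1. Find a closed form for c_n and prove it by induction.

Claim: c_n = 2·(-2)^n − 7.

Base case: c_1 = -11, and 2·(-2)^1 − 7 = -4 − 7 = -11.
Assume c_j = 2·(-2)^j − 7 for some j ≥ 1.
Then c_{j+1} = -2c_j − 21 = -2·(2·(-2)^j − 7) − 21 = -4·(-2)^j + 14 − 21 = 2·(-2)^{j+1} − 7.
Hence c_n = 2·(-2)^n − 7 for every n ≥ 1, by induction.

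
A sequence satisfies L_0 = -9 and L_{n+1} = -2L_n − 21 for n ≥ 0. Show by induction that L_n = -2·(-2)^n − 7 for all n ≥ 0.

Base case: L_0 = -9, and -2·(-2)^0 − 7 = -2 − 7 = -9.
Assume L_k = -2·(-2)^k − 7 for some k ≥ 0.
Then L_{k+1} = -2L_k − 21 = -2·(-2·(-2)^k − 7) − 21 = 4·(-2)^k + 14 − 21 = -2·(-2)^{k+1} − 7.
By induction, L_n = -2·(-2)^n − 7 for all n ≥ 0.

L_n = -2·(-2)^n − 7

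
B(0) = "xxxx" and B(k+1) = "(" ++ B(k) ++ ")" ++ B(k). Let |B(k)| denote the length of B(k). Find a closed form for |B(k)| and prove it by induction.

Claim: |B(k)| = 6·2^k − 2.

Base case: |B(0)| = 4, and 6·2^0 − 2 = 4.
Assume |B(r)| = 6·2^r − 2.
Then |B(r+1)| = 1 + |B(r)| + 1 + |B(r)| = 2|B(r)| + 2 = 2(6·2^r − 2) + 2 = 6·2^{r+1} − 4 + 2 = 6·2^{r+1} − 2.
So the formula holds for r+1, and by induction |B(k)| = 6·2^k − 2 for all k ≥ 0.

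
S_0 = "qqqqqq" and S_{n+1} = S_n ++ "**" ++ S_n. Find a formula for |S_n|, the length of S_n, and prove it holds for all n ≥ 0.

Claim: |S_n| = 2^{n+3} − 2.

Base case: |S_0| = 6, and 2^{0+3} − 2 = 6.
Assume |S_k| = 2^{k+3} − 2.
Then |S_{k+1}| = |S_k| + 2 + |S_k| = 2|S_k| + 2 = 2(2^{k+3} − 2) + 2 = 2^{k+1+3} − 4 + 2 = 2^{k+1+3} − 2.
This completes the inductive step, so |S_n| = 2^{n+3} − 2 for all n ≥ 0.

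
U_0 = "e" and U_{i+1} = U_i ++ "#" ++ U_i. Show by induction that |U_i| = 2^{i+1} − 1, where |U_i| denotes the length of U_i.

Base case: |U_0| = 1, and 2^{0+1} − 1 = 1.
Assume |U_k| = 2^{k+1} − 1.
Then |U_{k+1}| = |U_k| + 1 + |U_k| = 2|U_k| + 1 = 2(2^{k+1} − 1) + 1 = 2^{k+2} − 2 + 1 = 2^{k+2} − 1.
By induction, |U_i| = 2^{i+1} − 1 for all i ≥ 0.

|U_i| = 2^{i+1} − 1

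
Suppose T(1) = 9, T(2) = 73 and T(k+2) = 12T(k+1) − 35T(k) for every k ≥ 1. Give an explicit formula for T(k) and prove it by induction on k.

Claim: T(k) = 2·7^k − 5^k.

Base cases: T(1) = 9 and 2·7^1 − 5^1 = 9; T(2) = 73 and 2·7^2 − 5^2 = 73.
Assume T(j) = 2·7^j − 5^j for all 1 ≤ j ≤ r, where r ≥ 2.
Then T(r+1) = 12T(r) − 35T(r−1) = 12·(2·7^r − 5^r) − 35·(2·7^{r−1} − 5^{r−1}) = 2·(12·7 − 35)7^{r−1} − (12·5 − 35)5^{r−1} = 98·7^{r−1} − 25·5^{r−1} = 2·7^{r+1} − 5^{r+1}.
So the formula holds for r+1, and by strong induction T(k) = 2·7^k − 5^k for all k ≥ 1.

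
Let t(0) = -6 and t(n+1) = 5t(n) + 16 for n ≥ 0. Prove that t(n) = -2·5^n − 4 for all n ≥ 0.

Base case: t(0) = -6, and -2·5^0 − 4 = -2 − 4 = -6.
Assume t(k) = -2·5^k − 4 for some k ≥ 0.
Then t(k+1) = 5t(k) + 16 = 5·(-2·5^k − 4) + 16 = -10·5^k − 20 + 16 = -2·5^{k+1} − 4.
By induction, t(n) = -2·5^n − 4 for all n ≥ 0.

t(n) = -2·5^n − 4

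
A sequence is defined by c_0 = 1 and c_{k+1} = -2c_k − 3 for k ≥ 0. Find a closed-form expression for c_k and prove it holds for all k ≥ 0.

Claim: c_k = 2·(-2)^k − 1.

Base case: c_0 = 1, and 2·(-2)^0 − 1 = 2 − 1 = 1.
Assume c_r = 2·(-2)^r − 1 for some r ≥ 0.
Then c_{r+1} = -2c_r − 3 = -2·(2·(-2)^r − 1) − 3 = -4·(-2)^r + 2 − 3 = 2·(-2)^{r+1} − 1.
So the formula holds for r+1, and by induction c_k = 2·(-2)^k − 1 for all k ≥ 0.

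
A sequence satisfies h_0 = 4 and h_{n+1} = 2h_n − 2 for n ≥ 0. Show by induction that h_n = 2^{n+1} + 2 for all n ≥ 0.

Base case: h_0 = 4, and 2^{0+1} + 2 = 2 + 2 = 4.
Assume h_m = 2^{m+1} + 2 for some m ≥ 0.
Then h_{m+1} = 2h_m − 2 = 2·(2^{m+1} + 2) − 2 = 2^{m+2} + 4 − 2 = 2^{m+2} + 2.
So the formula holds for m+1, and by induction h_n = 2^{n+1} + 2 for all n ≥ 0.

h_n = 2^{n+1} + 2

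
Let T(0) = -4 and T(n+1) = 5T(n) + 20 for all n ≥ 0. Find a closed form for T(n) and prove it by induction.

Claim: T(n) = 5^n − 5.

Base case: T(0) = -4, and 5^0 − 5 = 1 − 5 = -4.
Assume T(m) = 5^m − 5 for some m ≥ 0.
Then T(m+1) = 5T(m) + 20 = 5·(5^m − 5) + 20 = 5^{m+1} − 25 + 20 = 5^{m+1} − 5.
By induction, T(n) = 5^n − 5 for all n ≥ 0.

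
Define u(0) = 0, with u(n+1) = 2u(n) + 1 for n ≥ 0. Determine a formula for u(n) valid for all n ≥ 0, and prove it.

Claim: u(n) = 2^n − 1.

Base case: u(0) = 0, and 2^0 − 1 = 1 − 1 = 0.
Assume u(r) = 2^r − 1 for some r ≥ 0.
Then u(r+1) = 2u(r) + 1 = 2·(2^r − 1) + 1 = 2^{r+1} − 2 + 1 = 2^{r+1} − 1.
So the formula holds for r+1, and by induction u(n) = 2^n − 1 for all n ≥ 0.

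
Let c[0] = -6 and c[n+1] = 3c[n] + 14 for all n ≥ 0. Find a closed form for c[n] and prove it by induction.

Claim: c[n] = 3^n − 7.

Base case: c[0] = -6, and 3^0 − 7 = 1 − 7 = -6.
Assume c[k] = 3^k − 7 for some k ≥ 0.
Then c[k+1] = 3c[k] + 14 = 3·(3^k − 7) + 14 = 3^{k+1} − 21 + 14 = 3^{k+1} − 7.
Hence c[n] = 3^n − 7 for every n ≥ 0, by induction.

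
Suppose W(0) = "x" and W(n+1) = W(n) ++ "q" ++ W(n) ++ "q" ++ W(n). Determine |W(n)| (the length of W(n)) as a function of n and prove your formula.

Claim: |W(n)| = 2·3^n − 1.

Base case: |W(0)| = 1, and 2·3^0 − 1 = 1.
Assume |W(r)| = 2·3^r − 1.
Then |W(r+1)| = 3|W(r)| + 2 = 3(2·3^r − 1) + 2 = 2·3^{r+1} − 3 + 2 = 2·3^{r+1} − 1.
By induction, |W(n)| = 2·3^n − 1 for all n ≥ 0.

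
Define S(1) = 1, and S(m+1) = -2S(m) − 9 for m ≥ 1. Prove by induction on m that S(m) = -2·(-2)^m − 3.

Base case: S(1) = 1, and -2·(-2)^1 − 3 = 4 − 3 = 1.
Assume S(k) = -2·(-2)^k − 3 for some k ≥ 1.
Then S(k+1) = -2S(k) − 9 = -2·(-2·(-2)^k − 3) − 9 = 4·(-2)^k + 6 − 9 = -2·(-2)^{k+1} − 3.
Hence S(m) = -2·(-2)^m − 3 for every m ≥ 1, by induction.

S(m) = -2·(-2)^m − 3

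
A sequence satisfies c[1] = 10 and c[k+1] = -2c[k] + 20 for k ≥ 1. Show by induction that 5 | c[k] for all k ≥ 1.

Base case: c[1] = 10 = 5·2, so 5 | c[1].
Assume 5 | c[j], so c[j] = 5t for some integer t.
Then c[j+1] = -2c[j] + 20 = -2·(5t) + 20 = 5(-2t + 4), so 5 | c[j+1].
This completes the inductive step, so 5 | c[k] for all k ≥ 1.

5 | c[k]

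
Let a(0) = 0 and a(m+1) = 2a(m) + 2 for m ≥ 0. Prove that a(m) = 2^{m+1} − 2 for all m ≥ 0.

Base case: a(0) = 0, and 2^{0+1} − 2 = 2 − 2 = 0.
Assume a(j) = 2^{j+1} − 2 for some j ≥ 0.
Then a(j+1) = 2a(j) + 2 = 2·(2^{j+1} − 2) + 2 = 2^{j+2} − 4 + 2 = 2^{j+2} − 2.
This completes the inductive step, so a(m) = 2^{m+1} − 2 for all m ≥ 0.

a(m) = 2^{m+1} − 2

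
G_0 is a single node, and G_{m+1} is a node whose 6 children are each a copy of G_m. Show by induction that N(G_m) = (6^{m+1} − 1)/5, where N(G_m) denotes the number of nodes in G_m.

Base case: N(G_0) = 1, and (6^{0+1} − 1)/5 = 1.
Assume N(G_k) = (6^{k+1} − 1)/5.
Then N(G_{k+1}) = 1 + 6N(G_k) = 1 + 6·(6^{k+1} − 1)/5 = 1 + (6^{k+2} − 6)/5 = (5 + 6^{k+2} − 6)/5 = (6^{k+2} − 1)/5.
Hence N(G_m) = (6^{m+1} − 1)/5 for every m ≥ 0, by induction.

N(G_m) = (6^{m+1} − 1)/5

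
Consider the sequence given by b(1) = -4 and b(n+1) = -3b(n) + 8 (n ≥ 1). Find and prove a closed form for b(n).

Claim: b(n) = 2·(-3)^n + 2.

Base case: b(1) = -4, and 2·(-3)^1 + 2 = -6 + 2 = -4.
Assume b(j) = 2·(-3)^j + 2 for some j ≥ 1.
Then b(j+1) = -3b(j) + 8 = -3·(2·(-3)^j + 2) + 8 = -6·(-3)^j − 6 + 8 = 2·(-3)^{j+1} + 2.
Hence b(n) = 2·(-3)^n + 2 for every n ≥ 1, by induction.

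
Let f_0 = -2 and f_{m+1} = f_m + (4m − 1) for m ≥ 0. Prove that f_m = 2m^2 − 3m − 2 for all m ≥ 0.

Base case: f_0 = -2, and 2·0^2 − 3·0 − 2 = -2.
Assume f_j = 2j^2 − 3j − 2.
Then f_{j+1} = f_j + (4j − 1) = (2j^2 − 3j − 2) + (4j − 1) = 2j^2 + j − 3,
and 2·(j+1)^2 − 3·(j+1) − 2 = 2j^2 + j − 3.
This completes the inductive step, so f_m = 2m^2 − 3m − 2 for all m ≥ 0.

f_m = 2m^2 − 3m − 2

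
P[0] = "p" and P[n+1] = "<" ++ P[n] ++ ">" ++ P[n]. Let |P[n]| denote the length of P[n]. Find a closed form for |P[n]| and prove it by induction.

Claim: |P[n]| = 3·2^n − 2.

Base case: |P[0]| = 1, and 3·2^0 − 2 = 1.
Assume |P[k]| = 3·2^k − 2.
Then |P[k+1]| = 1 + |P[k]| + 1 + |P[k]| = 2|P[k]| + 2 = 2(3·2^k − 2) + 2 = 3·2^{k+1} − 4 + 2 = 3·2^{k+1} − 2.
This completes the inductive step, so |P[n]| = 3·2^n − 2 for all n ≥ 0.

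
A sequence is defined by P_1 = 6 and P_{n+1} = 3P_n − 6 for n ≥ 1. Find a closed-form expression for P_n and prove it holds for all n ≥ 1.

Claim: P_n = 3^n + 3.

Base case: P_1 = 6, and 3^1 + 3 = 3 + 3 = 6.
Assume P_j = 3^j + 3 for some j ≥ 1.
Then P_{j+1} = 3P_j − 6 = 3·(3^j + 3) − 6 = 3^{j+1} + 9 − 6 = 3^{j+1} + 3.
By induction, P_n = 3^n + 3 for all n ≥ 1.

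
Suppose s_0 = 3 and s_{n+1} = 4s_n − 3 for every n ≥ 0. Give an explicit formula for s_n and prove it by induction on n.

Claim: s_n = 2·4^n + 1.

Base case: s_0 = 3, and 2·4^0 + 1 = 2 + 1 = 3.
Assume s_r = 2·4^r + 1 for some r ≥ 0.
Then s_{r+1} = 4s_r − 3 = 4·(2·4^r + 1) − 3 = 8·4^r + 4 − 3 = 2·4^{r+1} + 1.
By induction, s_n = 2·4^n + 1 for all n ≥ 0.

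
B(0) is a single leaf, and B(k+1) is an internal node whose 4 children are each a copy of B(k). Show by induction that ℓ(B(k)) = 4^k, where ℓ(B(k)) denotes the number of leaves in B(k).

Base case: ℓ(B(0)) = 1, and 4^0 = 1.
Assume ℓ(B(j)) = 4^j.
Then ℓ(B(j+1)) = 4·ℓ(B(j)) = 4·4^j = 4^{j+1}.
Hence ℓ(B(k)) = 4^k for every k ≥ 0, by induction.

ℓ(B(k)) = 4^k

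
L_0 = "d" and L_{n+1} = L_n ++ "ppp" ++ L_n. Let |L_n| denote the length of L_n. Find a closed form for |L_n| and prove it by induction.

Claim: |L_n| = 2^{n+2} − 3.

Base case: |L_0| = 1, and 2^{0+2} − 3 = 1.
Assume |L_m| = 2^{m+2} − 3.
Then |L_{m+1}| = |L_m| + 3 + |L_m| = 2|L_m| + 3 = 2(2^{m+2} − 3) + 3 = 2^{m+3} − 6 + 3 = 2^{m+3} − 3.
So the formula holds for m+1, and by induction |L_n| = 2^{n+2} − 3 for all n ≥ 0.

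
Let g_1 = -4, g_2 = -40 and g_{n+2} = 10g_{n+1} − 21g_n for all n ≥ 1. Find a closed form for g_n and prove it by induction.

Claim: g_n = 3^n − 7^n.

Base cases: g_1 = -4 and 3^1 − 7^1 = -4; g_2 = -40 and 3^2 − 7^2 = -40.
Assume g_j = 3^j − 7^j for all 1 ≤ j ≤ m, where m ≥ 2.
Then g_{m+1} = 10g_m − 21g_{m−1} = 10·(3^m − 7^m) − 21·(3^{m−1} − 7^{m−1}) = (10·3 − 21)3^{m−1} − (10·7 − 21)7^{m−1} = 9·3^{m−1} − 49·7^{m−1} = 3^{m+1} − 7^{m+1}.
Hence g_n = 3^n − 7^n for every n ≥ 1, by strong induction.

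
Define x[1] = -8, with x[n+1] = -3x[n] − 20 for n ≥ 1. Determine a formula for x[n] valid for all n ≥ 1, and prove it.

Claim: x[n] = (-3)^n − 5.

Base case: x[1] = -8, and (-3)^1 − 5 = -3 − 5 = -8.
Assume x[j] = (-3)^j − 5 for some j ≥ 1.
Then x[j+1] = -3x[j] − 20 = -3·((-3)^j − 5) − 20 = -3·(-3)^j + 15 − 20 = (-3)^{j+1} − 5.
By induction, x[n] = (-3)^n − 5 for all n ≥ 1.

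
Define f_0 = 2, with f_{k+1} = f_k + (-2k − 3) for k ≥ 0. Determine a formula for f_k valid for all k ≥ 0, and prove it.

Claim: f_k = -k^2 − 2k + 2.

Base case: f_0 = 2, and -0^2 − 2·0 + 2 = 2.
Assume f_r = -r^2 − 2r + 2.
Then f_{r+1} = f_r + (-2r − 3) = (-r^2 − 2r + 2) + (-2r − 3) = -r^2 − 4r − 1,
and -(r+1)^2 − 2·(r+1) + 2 = -r^2 − 4r − 1.
This completes the inductive step, so f_k = -k^2 − 2k + 2 for all k ≥ 0.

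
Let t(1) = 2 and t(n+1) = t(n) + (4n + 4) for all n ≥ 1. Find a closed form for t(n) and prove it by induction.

Claim: t(n) = 2n^2 + 2n − 2.

Base case: t(1) = 2, and 2·1^2 + 2·1 − 2 = 2.
Assume t(r) = 2r^2 + 2r − 2.
Then t(r+1) = t(r) + (4r + 4) = (2r^2 + 2r − 2) + (4r + 4) = 2r^2 + 6r + 2,
and 2·(r+1)^2 + 2·(r+1) − 2 = 2r^2 + 6r + 2.
This completes the inductive step, so t(n) = 2n^2 + 2n − 2 for all n ≥ 1.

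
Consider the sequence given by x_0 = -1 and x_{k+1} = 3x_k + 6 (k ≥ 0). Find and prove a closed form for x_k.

Claim: x_k = 2·3^k − 3.

Base case: x_0 = -1, and 2·3^0 − 3 = 2 − 3 = -1.
Assume x_r = 2·3^r − 3 for some r ≥ 0.
Then x_{r+1} = 3x_r + 6 = 3·(2·3^r − 3) + 6 = 6·3^r − 9 + 6 = 2·3^{r+1} − 3.
So the formula holds for r+1, and by induction x_k = 2·3^k − 3 for all k ≥ 0.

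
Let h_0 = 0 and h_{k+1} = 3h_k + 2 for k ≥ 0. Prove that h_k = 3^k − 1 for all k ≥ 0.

Base case: h_0 = 0, and 3^0 − 1 = 1 − 1 = 0.
Assume h_j = 3^j − 1 for some j ≥ 0.
Then h_{j+1} = 3h_j + 2 = 3·(3^j − 1) + 2 = 3^{j+1} − 3 + 2 = 3^{j+1} − 1.
So the formula holds for j+1, and by induction h_k = 3^k − 1 for all k ≥ 0.

h_k = 3^k − 1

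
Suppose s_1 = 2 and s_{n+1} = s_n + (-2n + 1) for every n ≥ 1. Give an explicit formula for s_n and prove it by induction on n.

Claim: s_n = -n^2 + 2n + 1.

Base case: s_1 = 2, and -1^2 + 2·1 + 1 = 2.
Assume s_k = -k^2 + 2k + 1.
Then s_{k+1} = s_k + (-2k + 1) = (-k^2 + 2k + 1) + (-2k + 1) = -k^2 + 2,
and -(k+1)^2 + 2·(k+1) + 1 = -k^2 + 2.
By induction, s_n = -n^2 + 2n + 1 for all n ≥ 1.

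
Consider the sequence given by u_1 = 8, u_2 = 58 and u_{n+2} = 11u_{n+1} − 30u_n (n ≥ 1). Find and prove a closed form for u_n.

Claim: u_n = 3·6^n − 2·5^n.

Base cases: u_1 = 8 and 3·6^1 − 2·5^1 = 8; u_2 = 58 and 3·6^2 − 2·5^2 = 58.
Assume u_i = 3·6^i − 2·5^i for all 1 ≤ i ≤ j, where j ≥ 2.
Then u_{j+1} = 11u_j − 30u_{j−1} = 11·(3·6^j − 2·5^j) − 30·(3·6^{j−1} − 2·5^{j−1}) = 3·(11·6 − 30)6^{j−1} − 2·(11·5 − 30)5^{j−1} = 108·6^{j−1} − 50·5^{j−1} = 3·6^{j+1} − 2·5^{j+1}.
By strong induction, u_n = 3·6^n − 2·5^n for all n ≥ 1.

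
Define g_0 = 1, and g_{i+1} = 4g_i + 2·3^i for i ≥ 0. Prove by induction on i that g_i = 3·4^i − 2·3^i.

Base case: g_0 = 1, and 3·4^0 − 2·3^0 = 3 − 2 = 1.
Assume g_r = 3·4^r − 2·3^r for some r ≥ 0.
Then g_{r+1} = 4g_r + 2·3^r = 4·(3·4^r − 2·3^r) + 2·3^r = 3·4^{r+1} − 8·3^r + 2·3^r = 3·4^{r+1} − 6·3^r = 3·4^{r+1} − 2·3^{r+1}.
Hence g_i = 3·4^i − 2·3^i for every i ≥ 0, by induction.

g_i = 3·4^i − 2·3^i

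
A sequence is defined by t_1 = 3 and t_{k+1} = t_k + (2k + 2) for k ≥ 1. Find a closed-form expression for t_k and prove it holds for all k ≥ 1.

Claim: t_k = k^2 + k + 1.

Base case: t_1 = 3, and 1^2 + 1 + 1 = 3.
Assume t_j = j^2 + j + 1.
Then t_{j+1} = t_j + (2j + 2) = (j^2 + j + 1) + (2j + 2) = j^2 + 3j + 3,
and (j+1)^2 + (j+1) + 1 = j^2 + 3j + 3.
By induction, t_k = k^2 + k + 1 for all k ≥ 1.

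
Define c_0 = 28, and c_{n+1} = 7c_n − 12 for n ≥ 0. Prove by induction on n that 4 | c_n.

Base case: c_0 = 28 = 4·7, so 4 | c_0.
Assume 4 | c_j, so c_j = 4t for some integer t.
Then c_{j+1} = 7c_j − 12 = 7·(4t) − 12 = 4(7t − 3), so 4 | c_{j+1}.
Hence 4 | c_n for every n ≥ 0, by induction.

4 | c_n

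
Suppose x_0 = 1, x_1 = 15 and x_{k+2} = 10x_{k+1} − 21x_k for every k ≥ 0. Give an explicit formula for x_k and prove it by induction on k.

Claim: x_k = 3·7^k − 2·3^k.

Base cases: x_0 = 1 and 3·7^0 − 2·3^0 = 1; x_1 = 15 and 3·7^1 − 2·3^1 = 15.
Assume x_j = 3·7^j − 2·3^j for all 0 ≤ j ≤ m, where m ≥ 1.
Then x_{m+1} = 10x_m − 21x_{m−1} = 10·(3·7^m − 2·3^m) − 21·(3·7^{m−1} − 2·3^{m−1}) = 3·(10·7 − 21)7^{m−1} − 2·(10·3 − 21)3^{m−1} = 147·7^{m−1} − 18·3^{m−1} = 3·7^{m+1} − 2·3^{m+1}.
So the formula holds for m+1, and by strong induction x_k = 3·7^k − 2·3^k for all k ≥ 0.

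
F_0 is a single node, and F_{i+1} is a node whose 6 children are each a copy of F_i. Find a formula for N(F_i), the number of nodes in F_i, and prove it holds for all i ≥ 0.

Claim: N(F_i) = (6^{i+1} − 1)/5.

Base case: N(F_0) = 1, and (6^{0+1} − 1)/5 = 1.
Assume N(F_r) = (6^{r+1} − 1)/5.
Then N(F_{r+1}) = 1 + 6N(F_r) = 1 + 6·(6^{r+1} − 1)/5 = 1 + (6^{r+2} − 6)/5 = (5 + 6^{r+2} − 6)/5 = (6^{r+2} − 1)/5.
Hence N(F_i) = (6^{i+1} − 1)/5 for every i ≥ 0, by induction.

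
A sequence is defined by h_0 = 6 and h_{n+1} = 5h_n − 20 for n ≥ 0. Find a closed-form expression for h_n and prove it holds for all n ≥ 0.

Claim: h_n = 5^n + 5.

Base case: h_0 = 6, and 5^0 + 5 = 1 + 5 = 6.
Assume h_j = 5^j + 5 for some j ≥ 0.
Then h_{j+1} = 5h_j − 20 = 5·(5^j + 5) − 20 = 5^{j+1} + 25 − 20 = 5^{j+1} + 5.
Hence h_n = 5^n + 5 for every n ≥ 0, by induction.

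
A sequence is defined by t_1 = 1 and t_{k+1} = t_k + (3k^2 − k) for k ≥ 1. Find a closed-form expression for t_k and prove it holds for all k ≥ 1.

Claim: t_k = k^3 − 2k^2 + k + 1.

Base case: t_1 = 1, and 1^3 − 2·1^2 + 1 + 1 = 1.
Assume t_m = m^3 − 2m^2 + m + 1.
Then t_{m+1} = t_m + (3m^2 − m) = (m^3 − 2m^2 + m + 1) + (3m^2 − m) = m^3 + m^2 + 1,
and (m+1)^3 − 2·(m+1)^2 + (m+1) + 1 = m^3 + m^2 + 1.
By induction, t_k = k^3 − 2k^2 + k + 1 for all k ≥ 1.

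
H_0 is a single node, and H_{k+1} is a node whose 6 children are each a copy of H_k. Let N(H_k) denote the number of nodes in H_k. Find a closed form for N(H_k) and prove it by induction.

Claim: N(H_k) = (6^{k+1} − 1)/5.

Base case: N(H_0) = 1, and (6^{0+1} − 1)/5 = 1.
Assume N(H_r) = (6^{r+1} − 1)/5.
Then N(H_{r+1}) = 1 + 6N(H_r) = 1 + 6·(6^{r+1} − 1)/5 = 1 + (6^{r+2} − 6)/5 = (5 + 6^{r+2} − 6)/5 = (6^{r+2} − 1)/5.
This completes the inductive step, so N(H_k) = (6^{k+1} − 1)/5 for all k ≥ 0.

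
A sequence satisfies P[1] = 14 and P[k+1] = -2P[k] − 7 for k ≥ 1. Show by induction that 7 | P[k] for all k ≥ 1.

Base case: P[1] = 14 = 7·2, so 7 | P[1].
Assume 7 | P[m], so P[m] = 7t for some integer t.
Then P[m+1] = -2P[m] − 7 = -2·(7t) − 7 = 7(-2t − 1), so 7 | P[m+1].
Hence 7 | P[k] for every k ≥ 1, by induction.

7 | P[k]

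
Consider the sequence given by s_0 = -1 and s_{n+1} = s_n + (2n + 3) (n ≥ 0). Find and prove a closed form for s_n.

Claim: s_n = n^2 + 2n − 1.

Base case: s_0 = -1, and 0^2 + 2·0 − 1 = -1.
Assume s_k = k^2 + 2k − 1.
Then s_{k+1} = s_k + (2k + 3) = (k^2 + 2k − 1) + (2k + 3) = k^2 + 4k + 2,
and (k+1)^2 + 2·(k+1) − 1 = k^2 + 4k + 2.
Hence s_n = n^2 + 2n − 1 for every n ≥ 0, by induction.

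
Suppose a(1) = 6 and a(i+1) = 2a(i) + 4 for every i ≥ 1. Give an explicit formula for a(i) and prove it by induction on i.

Claim: a(i) = 5·2^i − 4.

Base case: a(1) = 6, and 5·2^1 − 4 = 10 − 4 = 6.
Assume a(r) = 5·2^r − 4 for some r ≥ 1.
Then a(r+1) = 2a(r) + 4 = 2·(5·2^r − 4) + 4 = 10·2^r − 8 + 4 = 5·2^{r+1} − 4.
By induction, a(i) = 5·2^i − 4 for all i ≥ 1.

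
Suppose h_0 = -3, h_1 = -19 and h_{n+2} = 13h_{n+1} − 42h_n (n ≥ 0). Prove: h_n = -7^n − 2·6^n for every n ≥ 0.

Base cases: h_0 = -3 and -7^0 − 2·6^0 = -3; h_1 = -19 and -7^1 − 2·6^1 = -19.
Assume h_j = -7^j − 2·6^j for all 0 ≤ j ≤ m, where m ≥ 1.
Then h_{m+1} = 13h_m − 42h_{m−1} = 13·(-7^m − 2·6^m) − 42·(-7^{m−1} − 2·6^{m−1}) = -(13·7 − 42)7^{m−1} − 2·(13·6 − 42)6^{m−1} = -49·7^{m−1} − 72·6^{m−1} = -7^{m+1} − 2·6^{m+1}.
This completes the inductive step, so h_n = -7^n − 2·6^n for all n ≥ 0.

h_n = -7^n − 2·6^n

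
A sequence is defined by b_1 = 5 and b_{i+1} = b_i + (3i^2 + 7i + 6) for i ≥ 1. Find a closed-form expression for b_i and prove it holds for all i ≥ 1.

Claim: b_i = i^3 + 2i^2 + 3i − 1.

Base case: b_1 = 5, and 1^3 + 2·1^2 + 3·1 − 1 = 5.
Assume b_m = m^3 + 2m^2 + 3m − 1.
Then b_{m+1} = b_m + (3m^2 + 7m + 6) = (m^3 + 2m^2 + 3m − 1) + (3m^2 + 7m + 6) = m^3 + 5m^2 + 10m + 5,
and (m+1)^3 + 2·(m+1)^2 + 3·(m+1) − 1 = m^3 + 5m^2 + 10m + 5.
Hence b_i = i^3 + 2i^2 + 3i − 1 for every i ≥ 1, by induction.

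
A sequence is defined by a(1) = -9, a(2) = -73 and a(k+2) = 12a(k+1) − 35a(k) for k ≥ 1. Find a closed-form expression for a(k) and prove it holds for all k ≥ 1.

Claim: a(k) = 5^k − 2·7^k.

Base cases: a(1) = -9 and 5^1 − 2·7^1 = -9; a(2) = -73 and 5^2 − 2·7^2 = -73.
Assume a(i) = 5^i − 2·7^i for all 1 ≤ i ≤ j, where j ≥ 2.
Then a(j+1) = 12a(j) − 35a(j−1) = 12·(5^j − 2·7^j) − 35·(5^{j−1} − 2·7^{j−1}) = (12·5 − 35)5^{j−1} − 2·(12·7 − 35)7^{j−1} = 25·5^{j−1} − 98·7^{j−1} = 5^{j+1} − 2·7^{j+1}.
So the formula holds for j+1, and by strong induction a(k) = 5^k − 2·7^k for all k ≥ 1.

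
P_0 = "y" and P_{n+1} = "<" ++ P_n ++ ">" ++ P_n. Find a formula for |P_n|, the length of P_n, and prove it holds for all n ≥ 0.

Claim: |P_n| = 3·2^n − 2.

Base case: |P_0| = 1, and 3·2^0 − 2 = 1.
Assume |P_r| = 3·2^r − 2.
Then |P_{r+1}| = 1 + |P_r| + 1 + |P_r| = 2|P_r| + 2 = 2(3·2^r − 2) + 2 = 3·2^{r+1} − 4 + 2 = 3·2^{r+1} − 2.
Hence |P_n| = 3·2^n − 2 for every n ≥ 0, by induction.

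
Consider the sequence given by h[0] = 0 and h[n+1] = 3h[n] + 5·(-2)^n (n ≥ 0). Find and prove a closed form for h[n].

Claim: h[n] = 3^n − (-2)^n.

Base case: h[0] = 0, and 3^0 − (-2)^0 = 1 − 1 = 0.
Assume h[k] = 3^k − (-2)^k for some k ≥ 0.
Then h[k+1] = 3h[k] + 5·(-2)^k = 3·(3^k − (-2)^k) + 5·(-2)^k = 3^{k+1} − 3·(-2)^k + 5·(-2)^k = 3^{k+1} + 2·(-2)^k = 3^{k+1} − (-2)^{k+1}.
This completes the inductive step, so h[n] = 3^n − (-2)^n for all n ≥ 0.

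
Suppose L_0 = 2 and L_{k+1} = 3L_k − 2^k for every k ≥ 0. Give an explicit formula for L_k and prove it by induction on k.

Claim: L_k = 3^k + 2^k.

Base case: L_0 = 2, and 3^0 + 2^0 = 1 + 1 = 2.
Assume L_r = 3^r + 2^r for some r ≥ 0.
Then L_{r+1} = 3L_r − 2^r = 3·(3^r + 2^r) − 2^r = 3^{r+1} + 3·2^r − 2^r = 3^{r+1} + 2·2^r = 3^{r+1} + 2^{r+1}.
This completes the inductive step, so L_k = 3^k + 2^k for all k ≥ 0.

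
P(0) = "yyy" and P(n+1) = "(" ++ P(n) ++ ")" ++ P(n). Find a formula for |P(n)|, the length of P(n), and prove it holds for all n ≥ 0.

Claim: |P(n)| = 5·2^n − 2.

Base case: |P(0)| = 3, and 5·2^0 − 2 = 3.
Assume |P(k)| = 5·2^k − 2.
Then |P(k+1)| = 1 + |P(k)| + 1 + |P(k)| = 2|P(k)| + 2 = 2(5·2^k − 2) + 2 = 5·2^{k+1} − 4 + 2 = 5·2^{k+1} − 2.
This completes the inductive step, so |P(n)| = 5·2^n − 2 for all n ≥ 0.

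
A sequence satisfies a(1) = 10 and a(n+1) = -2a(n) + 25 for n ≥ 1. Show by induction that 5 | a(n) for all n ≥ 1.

Base case: a(1) = 10 = 5·2, so 5 | a(1).
Assume 5 | a(j), so a(j) = 5t for some integer t.
Then a(j+1) = -2a(j) + 25 = -2·(5t) + 25 = 5(-2t + 5), so 5 | a(j+1).
Hence 5 | a(n) for every n ≥ 1, by induction.

5 | a(n)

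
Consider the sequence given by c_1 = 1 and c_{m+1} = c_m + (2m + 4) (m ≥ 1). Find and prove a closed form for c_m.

Claim: c_m = m^2 + 3m − 3.

Base case: c_1 = 1, and 1^2 + 3·1 − 3 = 1.
Assume c_r = r^2 + 3r − 3.
Then c_{r+1} = c_r + (2r + 4) = (r^2 + 3r − 3) + (2r + 4) = r^2 + 5r + 1,
and (r+1)^2 + 3·(r+1) − 3 = r^2 + 5r + 1.
Hence c_m = m^2 + 3m − 3 for every m ≥ 1, by induction.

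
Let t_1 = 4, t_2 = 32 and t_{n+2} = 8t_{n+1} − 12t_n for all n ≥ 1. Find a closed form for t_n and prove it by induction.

Claim: t_n = -2^n + 6^n.

Base cases: t_1 = 4 and -2^1 + 6^1 = 4; t_2 = 32 and -2^2 + 6^2 = 32.
Assume t_j = -2^j + 6^j for all 1 ≤ j ≤ k, where k ≥ 2.
Then t_{k+1} = 8t_k − 12t_{k−1} = 8·(-2^k + 6^k) − 12·(-2^{k−1} + 6^{k−1}) = -(8·2 − 12)2^{k−1} + (8·6 − 12)6^{k−1} = -4·2^{k−1} + 36·6^{k−1} = -2^{k+1} + 6^{k+1}.
By strong induction, t_n = -2^n + 6^n for all n ≥ 1.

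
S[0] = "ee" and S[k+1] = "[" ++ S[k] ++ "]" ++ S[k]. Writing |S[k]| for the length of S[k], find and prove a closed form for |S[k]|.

Claim: |S[k]| = 2^{k+2} − 2.

Base case: |S[0]| = 2, and 2^{0+2} − 2 = 2.
Assume |S[j]| = 2^{j+2} − 2.
Then |S[j+1]| = 1 + |S[j]| + 1 + |S[j]| = 2|S[j]| + 2 = 2(2^{j+2} − 2) + 2 = 2^{j+3} − 4 + 2 = 2^{j+3} − 2.
By induction, |S[k]| = 2^{k+2} − 2 for all k ≥ 0.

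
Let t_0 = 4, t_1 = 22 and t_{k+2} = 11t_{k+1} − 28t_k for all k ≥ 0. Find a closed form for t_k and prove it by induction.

Claim: t_k = 2·4^k + 2·7^k.

Base cases: t_0 = 4 and 2·4^0 + 2·7^0 = 4; t_1 = 22 and 2·4^1 + 2·7^1 = 22.
Assume t_i = 2·4^i + 2·7^i for all 0 ≤ i ≤ j, where j ≥ 1.
Then t_{j+1} = 11t_j − 28t_{j−1} = 11·(2·4^j + 2·7^j) − 28·(2·4^{j−1} + 2·7^{j−1}) = 2·(11·4 − 28)4^{j−1} + 2·(11·7 − 28)7^{j−1} = 32·4^{j−1} + 98·7^{j−1} = 2·4^{j+1} + 2·7^{j+1}.
By strong induction, t_k = 2·4^k + 2·7^k for all k ≥ 0.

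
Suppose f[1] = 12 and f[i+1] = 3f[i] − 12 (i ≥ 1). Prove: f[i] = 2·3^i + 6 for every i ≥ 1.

Base case: f[1] = 12, and 2·3^1 + 6 = 6 + 6 = 12.
Assume f[j] = 2·3^j + 6 for some j ≥ 1.
Then f[j+1] = 3f[j] − 12 = 3·(2·3^j + 6) − 12 = 6·3^j + 18 − 12 = 2·3^{j+1} + 6.
This completes the inductive step, so f[i] = 2·3^i + 6 for all i ≥ 1.

f[i] = 2·3^i + 6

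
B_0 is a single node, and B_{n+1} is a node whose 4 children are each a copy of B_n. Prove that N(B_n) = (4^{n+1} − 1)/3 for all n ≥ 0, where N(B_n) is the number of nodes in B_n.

Base case: N(B_0) = 1, and (4^{0+1} − 1)/3 = 1.
Assume N(B_j) = (4^{j+1} − 1)/3.
Then N(B_{j+1}) = 1 + 4N(B_j) = 1 + 4·(4^{j+1} − 1)/3 = 1 + (4^{j+2} − 4)/3 = (3 + 4^{j+2} − 4)/3 = (4^{j+2} − 1)/3.
Hence N(B_n) = (4^{n+1} − 1)/3 for every n ≥ 0, by induction.

N(B_n) = (4^{n+1} − 1)/3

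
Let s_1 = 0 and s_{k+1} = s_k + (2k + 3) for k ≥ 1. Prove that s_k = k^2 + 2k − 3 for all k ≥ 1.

Base case: s_1 = 0, and 1^2 + 2·1 − 3 = 0.
Assume s_m = m^2 + 2m − 3.
Then s_{m+1} = s_m + (2m + 3) = (m^2 + 2m − 3) + (2m + 3) = m^2 + 4m,
and (m+1)^2 + 2·(m+1) − 3 = m^2 + 4m.
By induction, s_k = k^2 + 2k − 3 for all k ≥ 1.

s_k = k^2 + 2k − 3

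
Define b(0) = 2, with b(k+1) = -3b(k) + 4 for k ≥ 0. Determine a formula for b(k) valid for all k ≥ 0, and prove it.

Claim: b(k) = (-3)^k + 1.

Base case: b(0) = 2, and (-3)^0 + 1 = 1 + 1 = 2.
Assume b(j) = (-3)^j + 1 for some j ≥ 0.
Then b(j+1) = -3b(j) + 4 = -3·((-3)^j + 1) + 4 = -3·(-3)^j − 3 + 4 = (-3)^{j+1} + 1.
So the formula holds for j+1, and by induction b(k) = (-3)^k + 1 for all k ≥ 0.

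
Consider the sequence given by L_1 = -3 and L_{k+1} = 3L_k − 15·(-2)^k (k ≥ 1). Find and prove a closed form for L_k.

Claim: L_k = 3^k + 3·(-2)^k.

Base case: L_1 = -3, and 3^1 + 3·(-2)^1 = 3 − 6 = -3.
Assume L_j = 3^j + 3·(-2)^j for some j ≥ 1.
Then L_{j+1} = 3L_j − 15·(-2)^j = 3·(3^j + 3·(-2)^j) − 15·(-2)^j = 3^{j+1} + 9·(-2)^j − 15·(-2)^j = 3^{j+1} − 6·(-2)^j = 3^{j+1} + 3·(-2)^{j+1}.
Hence L_k = 3^k + 3·(-2)^k for every k ≥ 1, by induction.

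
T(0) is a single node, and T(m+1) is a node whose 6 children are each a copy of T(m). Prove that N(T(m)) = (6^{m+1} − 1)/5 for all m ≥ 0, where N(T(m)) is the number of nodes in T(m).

Base case: N(T(0)) = 1, and (6^{0+1} − 1)/5 = 1.
Assume N(T(j)) = (6^{j+1} − 1)/5.
Then N(T(j+1)) = 1 + 6N(T(j)) = 1 + 6·(6^{j+1} − 1)/5 = 1 + (6^{j+2} − 6)/5 = (5 + 6^{j+2} − 6)/5 = (6^{j+2} − 1)/5.
Hence N(T(m)) = (6^{m+1} − 1)/5 for every m ≥ 0, by induction.

N(T(m)) = (6^{m+1} − 1)/5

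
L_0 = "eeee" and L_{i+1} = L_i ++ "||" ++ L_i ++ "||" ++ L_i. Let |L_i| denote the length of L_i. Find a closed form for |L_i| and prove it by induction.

Claim: |L_i| = 6·3^i − 2.

Base case: |L_0| = 4, and 6·3^0 − 2 = 4.
Assume |L_r| = 6·3^r − 2.
Then |L_{r+1}| = 3|L_r| + 4 = 3(6·3^r − 2) + 4 = 6·3^{r+1} − 6 + 4 = 6·3^{r+1} − 2.
Hence |L_i| = 6·3^i − 2 for every i ≥ 0, by induction.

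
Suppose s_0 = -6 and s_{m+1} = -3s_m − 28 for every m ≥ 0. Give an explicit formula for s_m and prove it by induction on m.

Claim: s_m = (-3)^m − 7.

Base case: s_0 = -6, and (-3)^0 − 7 = 1 − 7 = -6.
Assume s_j = (-3)^j − 7 for some j ≥ 0.
Then s_{j+1} = -3s_j − 28 = -3·((-3)^j − 7) − 28 = -3·(-3)^j + 21 − 28 = (-3)^{j+1} − 7.
By induction, s_m = (-3)^m − 7 for all m ≥ 0.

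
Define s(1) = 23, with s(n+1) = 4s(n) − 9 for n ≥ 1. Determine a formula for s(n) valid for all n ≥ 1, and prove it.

Claim: s(n) = 5·4^n + 3.

Base case: s(1) = 23, and 5·4^1 + 3 = 20 + 3 = 23.
Assume s(r) = 5·4^r + 3 for some r ≥ 1.
Then s(r+1) = 4s(r) − 9 = 4·(5·4^r + 3) − 9 = 20·4^r + 12 − 9 = 5·4^{r+1} + 3.
This completes the inductive step, so s(n) = 5·4^n + 3 for all n ≥ 1.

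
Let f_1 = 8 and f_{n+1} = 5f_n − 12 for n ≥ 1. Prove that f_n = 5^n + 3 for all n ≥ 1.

Base case: f_1 = 8, and 5^1 + 3 = 5 + 3 = 8.
Assume f_m = 5^m + 3 for some m ≥ 1.
Then f_{m+1} = 5f_m − 12 = 5·(5^m + 3) − 12 = 5^{m+1} + 15 − 12 = 5^{m+1} + 3.
So the formula holds for m+1, and by induction f_n = 5^n + 3 for all n ≥ 1.

f_n = 5^n + 3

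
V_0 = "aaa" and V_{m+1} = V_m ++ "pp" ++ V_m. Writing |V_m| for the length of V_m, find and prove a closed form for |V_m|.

Claim: |V_m| = 5·2^m − 2.

Base case: |V_0| = 3, and 5·2^0 − 2 = 3.
Assume |V_r| = 5·2^r − 2.
Then |V_{r+1}| = |V_r| + 2 + |V_r| = 2|V_r| + 2 = 2(5·2^r − 2) + 2 = 5·2^{r+1} − 4 + 2 = 5·2^{r+1} − 2.
Hence |V_m| = 5·2^m − 2 for every m ≥ 0, by induction.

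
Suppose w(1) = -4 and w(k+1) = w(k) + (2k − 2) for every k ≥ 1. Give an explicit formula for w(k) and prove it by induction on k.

Claim: w(k) = k^2 − 3k − 2.

Base case: w(1) = -4, and 1^2 − 3·1 − 2 = -4.
Assume w(r) = r^2 − 3r − 2.
Then w(r+1) = w(r) + (2r − 2) = (r^2 − 3r − 2) + (2r − 2) = r^2 − r − 4,
and (r+1)^2 − 3·(r+1) − 2 = r^2 − r − 4.
This completes the inductive step, so w(k) = k^2 − 3k − 2 for all k ≥ 1.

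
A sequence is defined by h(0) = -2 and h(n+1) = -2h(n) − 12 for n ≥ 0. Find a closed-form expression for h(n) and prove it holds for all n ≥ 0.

Claim: h(n) = 2·(-2)^n − 4.

Base case: h(0) = -2, and 2·(-2)^0 − 4 = 2 − 4 = -2.
Assume h(m) = 2·(-2)^m − 4 for some m ≥ 0.
Then h(m+1) = -2h(m) − 12 = -2·(2·(-2)^m − 4) − 12 = -4·(-2)^m + 8 − 12 = 2·(-2)^{m+1} − 4.
Hence h(n) = 2·(-2)^n − 4 for every n ≥ 0, by induction.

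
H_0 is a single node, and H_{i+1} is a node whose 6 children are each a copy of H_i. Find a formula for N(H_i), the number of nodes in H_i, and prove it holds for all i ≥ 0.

Claim: N(H_i) = (6^{i+1} − 1)/5.

Base case: N(H_0) = 1, and (6^{0+1} − 1)/5 = 1.
Assume N(H_m) = (6^{m+1} − 1)/5.
Then N(H_{m+1}) = 1 + 6N(H_m) = 1 + 6·(6^{m+1} − 1)/5 = 1 + (6^{m+2} − 6)/5 = (5 + 6^{m+2} − 6)/5 = (6^{m+2} − 1)/5.
So the formula holds for m+1, and by induction N(H_i) = (6^{i+1} − 1)/5 for all i ≥ 0.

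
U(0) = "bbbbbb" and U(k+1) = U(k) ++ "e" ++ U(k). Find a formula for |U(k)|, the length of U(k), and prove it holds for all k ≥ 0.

Claim: |U(k)| = 7·2^k − 1.

Base case: |U(0)| = 6, and 7·2^0 − 1 = 6.
Assume |U(m)| = 7·2^m − 1.
Then |U(m+1)| = |U(m)| + 1 + |U(m)| = 2|U(m)| + 1 = 2(7·2^m − 1) + 1 = 7·2^{m+1} − 2 + 1 = 7·2^{m+1} − 1.
So the formula holds for m+1, and by induction |U(k)| = 7·2^k − 1 for all k ≥ 0.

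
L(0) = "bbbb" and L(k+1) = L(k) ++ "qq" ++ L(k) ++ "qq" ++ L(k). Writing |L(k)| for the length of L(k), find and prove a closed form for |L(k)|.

Claim: |L(k)| = 6·3^k − 2.

Base case: |L(0)| = 4, and 6·3^0 − 2 = 4.
Assume |L(r)| = 6·3^r − 2.
Then |L(r+1)| = 3|L(r)| + 4 = 3(6·3^r − 2) + 4 = 6·3^{r+1} − 6 + 4 = 6·3^{r+1} − 2.
This completes the inductive step, so |L(k)| = 6·3^k − 2 for all k ≥ 0.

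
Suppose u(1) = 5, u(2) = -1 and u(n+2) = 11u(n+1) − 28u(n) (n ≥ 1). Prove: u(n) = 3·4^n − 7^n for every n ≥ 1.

Base cases: u(1) = 5 and 3·4^1 − 7^1 = 5; u(2) = -1 and 3·4^2 − 7^2 = -1.
Assume u(j) = 3·4^j − 7^j for all 1 ≤ j ≤ k, where k ≥ 2.
Then u(k+1) = 11u(k) − 28u(k−1) = 11·(3·4^k − 7^k) − 28·(3·4^{k−1} − 7^{k−1}) = 3·(11·4 − 28)4^{k−1} − (11·7 − 28)7^{k−1} = 48·4^{k−1} − 49·7^{k−1} = 3·4^{k+1} − 7^{k+1}.
By strong induction, u(n) = 3·4^n − 7^n for all n ≥ 1.

u(n) = 3·4^n − 7^n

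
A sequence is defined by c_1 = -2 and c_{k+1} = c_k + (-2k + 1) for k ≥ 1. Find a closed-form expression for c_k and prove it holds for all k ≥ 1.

Claim: c_k = -k^2 + 2k − 3.

Base case: c_1 = -2, and -1^2 + 2·1 − 3 = -2.
Assume c_j = -j^2 + 2j − 3.
Then c_{j+1} = c_j + (-2j + 1) = (-j^2 + 2j − 3) + (-2j + 1) = -j^2 − 2,
and -(j+1)^2 + 2·(j+1) − 3 = -j^2 − 2.
This completes the inductive step, so c_k = -k^2 + 2k − 3 for all k ≥ 1.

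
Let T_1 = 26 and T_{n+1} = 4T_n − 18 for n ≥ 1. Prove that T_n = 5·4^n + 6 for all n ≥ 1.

Base case: T_1 = 26, and 5·4^1 + 6 = 20 + 6 = 26.
Assume T_m = 5·4^m + 6 for some m ≥ 1.
Then T_{m+1} = 4T_m − 18 = 4·(5·4^m + 6) − 18 = 20·4^m + 24 − 18 = 5·4^{m+1} + 6.
Hence T_n = 5·4^n + 6 for every n ≥ 1, by induction.

T_n = 5·4^n + 6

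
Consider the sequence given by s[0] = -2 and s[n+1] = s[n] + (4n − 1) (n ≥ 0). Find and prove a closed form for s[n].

Claim: s[n] = 2n^2 − 3n − 2.

Base case: s[0] = -2, and 2·0^2 − 3·0 − 2 = -2.
Assume s[r] = 2r^2 − 3r − 2.
Then s[r+1] = s[r] + (4r − 1) = (2r^2 − 3r − 2) + (4r − 1) = 2r^2 + r − 3,
and 2·(r+1)^2 − 3·(r+1) − 2 = 2r^2 + r − 3.
Hence s[n] = 2n^2 − 3n − 2 for every n ≥ 0, by induction.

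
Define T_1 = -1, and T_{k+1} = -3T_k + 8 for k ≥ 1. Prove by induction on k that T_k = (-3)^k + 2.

Base case: T_1 = -1, and (-3)^1 + 2 = -3 + 2 = -1.
Assume T_m = (-3)^m + 2 for some m ≥ 1.
Then T_{m+1} = -3T_m + 8 = -3·((-3)^m + 2) + 8 = -3·(-3)^m − 6 + 8 = (-3)^{m+1} + 2.
This completes the inductive step, so T_k = (-3)^k + 2 for all k ≥ 1.

T_k = (-3)^k + 2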